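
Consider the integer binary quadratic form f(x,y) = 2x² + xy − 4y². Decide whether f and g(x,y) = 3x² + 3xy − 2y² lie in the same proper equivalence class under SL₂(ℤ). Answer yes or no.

D₁ = 33, D₂ = 33
river cycle of f (length 4): (2, 5, -1), (-1, 5, 2), (2, 3, -3), (-3, 3, 2)
river cycle of g (length 4): (-2, 5, 1), (1, 5, -2), (-2, 3, 3), (3, 3, -2)
cycles differ ⇒ inequivalent

no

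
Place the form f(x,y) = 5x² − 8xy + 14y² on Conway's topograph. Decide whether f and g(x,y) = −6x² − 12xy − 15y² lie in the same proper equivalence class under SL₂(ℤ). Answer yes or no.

D₁ = -216, D₂ = -216
f: translate: b→2 (≡-8 mod 10), so (5,-8,14)→(5,2,11)
f: reduced (well bottom): (5,2,11) with a≤c, −a<b≤a
g is negative-definite; reduce −g:
−g: translate: b→0 (≡12 mod 12), so (6,12,15)→(6,0,9)
−g: reduced (well bottom): (6,0,9) with a≤c, −a<b≤a
flip sign back: reduced form of g is (-6,0,-9)
reduced forms (5, 2, 11) vs (-6, 0, -9) ⇒ inequivalent

no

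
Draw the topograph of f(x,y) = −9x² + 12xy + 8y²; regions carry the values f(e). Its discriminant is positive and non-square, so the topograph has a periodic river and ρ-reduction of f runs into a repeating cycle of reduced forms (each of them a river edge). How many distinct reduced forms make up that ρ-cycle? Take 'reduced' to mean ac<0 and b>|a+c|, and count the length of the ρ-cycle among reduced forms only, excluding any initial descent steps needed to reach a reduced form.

D = 432, ⌊√D⌋ = 20
river: ρ → (8,20,-1)
river: ρ → (-1,20,8)
river: ρ → (8,12,-9)
river: ρ → (-9,6,11)
river: ρ → (11,16,-4)
river: ρ → (-4,16,11)
river: ρ → (11,6,-9)
river: ρ → (-9,12,8)
ρ-cycle length = 8 (tail of 0 descent steps not counted)

8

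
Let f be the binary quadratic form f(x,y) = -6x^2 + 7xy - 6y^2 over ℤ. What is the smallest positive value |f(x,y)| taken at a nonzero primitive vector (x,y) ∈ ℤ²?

translate: b→5 (≡-7 mod 12), so (6,-7,6)→(6,5,5)
flip: (6,5,5)→(5,-5,6)
translate: b→5 (≡-5 mod 10), so (5,-5,6)→(5,5,6)
reduced (well bottom): (5,5,6) with a≤c, −a<b≤a
well minimum |f| = |-5| = 5 (negative-definite)

5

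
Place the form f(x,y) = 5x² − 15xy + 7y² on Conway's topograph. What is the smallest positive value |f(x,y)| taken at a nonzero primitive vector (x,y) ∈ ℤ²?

descent: ρ → (7,1,-3)
descent: ρ → (-3,5,5)  [lands on river]
river: ρ → (5,5,-3)
river: ρ → (-3,7,3)
river: ρ → (3,5,-5)
river: ρ → (-5,5,3)
river: ρ → (3,7,-3)
closes: descent 2, river 6
min |a| on river = 3

3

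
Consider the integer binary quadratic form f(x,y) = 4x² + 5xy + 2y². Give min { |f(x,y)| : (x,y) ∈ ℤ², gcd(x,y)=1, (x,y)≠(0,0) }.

translate: b→-3 (≡5 mod 8), so (4,5,2)→(4,-3,1)
flip: (4,-3,1)→(1,3,4)
translate: b→1 (≡3 mod 2), so (1,3,4)→(1,1,2)
reduced (well bottom): (1,1,2) with a≤c, −a<b≤a
well minimum = a = 1

1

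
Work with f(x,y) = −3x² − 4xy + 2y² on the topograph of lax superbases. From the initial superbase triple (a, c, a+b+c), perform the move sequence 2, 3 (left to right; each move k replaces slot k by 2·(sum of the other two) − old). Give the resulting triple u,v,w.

start (-3,2,-5) = (f(1,0),f(0,1),f(1,1))
replace slot 2: 2·((-3)+(-5)) − 2 = -18 → (-3,-18,-5)
replace slot 3: 2·((-3)+(-18)) − (-5) = -37 → (-3,-18,-37)

-3,-18,-37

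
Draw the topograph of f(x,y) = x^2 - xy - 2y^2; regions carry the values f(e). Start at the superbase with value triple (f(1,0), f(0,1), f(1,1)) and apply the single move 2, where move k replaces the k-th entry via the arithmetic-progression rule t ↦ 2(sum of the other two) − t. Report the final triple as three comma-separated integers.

start (1,-2,-2) = (f(1,0),f(0,1),f(1,1))
replace slot 2: 2·(1+(-2)) − (-2) = 0 → (1,0,-2)

1,0,-2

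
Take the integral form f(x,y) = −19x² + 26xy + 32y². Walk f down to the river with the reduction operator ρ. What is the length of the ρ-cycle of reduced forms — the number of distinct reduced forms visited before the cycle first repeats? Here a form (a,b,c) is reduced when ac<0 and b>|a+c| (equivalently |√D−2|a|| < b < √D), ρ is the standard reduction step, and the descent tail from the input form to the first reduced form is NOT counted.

D = 3108, ⌊√D⌋ = 55
river: ρ → (32,38,-13)
river: ρ → (-13,40,29)
river: ρ → (29,18,-24)
river: ρ → (-24,30,23)
river: ρ → (23,16,-31)
river: ρ → (-31,46,8)
river: ρ → (8,50,-19)
river: ρ → (-19,26,32)
ρ-cycle length = 8 (tail of 0 descent steps not counted)

8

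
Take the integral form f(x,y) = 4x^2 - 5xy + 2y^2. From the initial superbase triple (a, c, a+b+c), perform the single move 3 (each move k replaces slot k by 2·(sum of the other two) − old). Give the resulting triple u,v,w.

start (4,2,1) = (f(1,0),f(0,1),f(1,1))
replace slot 3: 2·(4+2) − 1 = 11 → (4,2,11)

4,2,11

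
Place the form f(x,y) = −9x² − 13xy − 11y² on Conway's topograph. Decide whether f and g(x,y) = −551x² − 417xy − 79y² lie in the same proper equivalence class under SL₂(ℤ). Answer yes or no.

D₁ = -227, D₂ = -227
f is negative-definite; reduce −f:
−f: translate: b→-5 (≡13 mod 18), so (9,13,11)→(9,-5,7)
−f: flip: (9,-5,7)→(7,5,9)
−f: reduced (well bottom): (7,5,9) with a≤c, −a<b≤a
flip sign back: reduced form of f is (-7,-5,-9)
g is negative-definite; reduce −g:
−g: flip: (551,417,79)→(79,-417,551)
−g: translate: b→57 (≡-417 mod 158), so (79,-417,551)→(79,57,11)
−g: flip: (79,57,11)→(11,-57,79)
−g: translate: b→9 (≡-57 mod 22), so (11,-57,79)→(11,9,7)
−g: flip: (11,9,7)→(7,-9,11)
−g: translate: b→5 (≡-9 mod 14), so (7,-9,11)→(7,5,9)
−g: reduced (well bottom): (7,5,9) with a≤c, −a<b≤a
flip sign back: reduced form of g is (-7,-5,-9)
reduced forms (-7, -5, -9) vs (-7, -5, -9) ⇒ equivalent

yes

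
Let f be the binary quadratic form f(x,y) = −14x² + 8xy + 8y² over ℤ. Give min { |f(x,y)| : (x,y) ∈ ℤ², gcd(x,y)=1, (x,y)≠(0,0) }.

river: ρ → (8,8,-14)
river: ρ → (-14,20,2)
river: ρ → (2,20,-14)
river: ρ → (-14,8,8)
closes: descent 0, river 4
min |a| on river = 2

2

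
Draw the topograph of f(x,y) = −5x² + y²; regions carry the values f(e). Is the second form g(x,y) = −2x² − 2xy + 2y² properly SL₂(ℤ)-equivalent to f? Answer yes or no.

D₁ = 20, D₂ = 20
river cycle of f (length 2): (1, 4, -1), (-1, 4, 1)
river cycle of g (length 2): (2, 2, -2), (-2, 2, 2)
cycles differ ⇒ inequivalent

no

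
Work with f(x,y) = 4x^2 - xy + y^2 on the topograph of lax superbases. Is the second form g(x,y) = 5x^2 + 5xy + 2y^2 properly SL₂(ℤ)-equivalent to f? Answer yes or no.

D₁ = -15, D₂ = -15
f: flip: (4,-1,1)→(1,1,4)
f: reduced (well bottom): (1,1,4) with a≤c, −a<b≤a
g: flip: (5,5,2)→(2,-5,5)
g: translate: b→-1 (≡-5 mod 4), so (2,-5,5)→(2,-1,2)
g: flip: (2,-1,2)→(2,1,2)
g: reduced (well bottom): (2,1,2) with a≤c, −a<b≤a
reduced forms (1, 1, 4) vs (2, 1, 2) ⇒ inequivalent

no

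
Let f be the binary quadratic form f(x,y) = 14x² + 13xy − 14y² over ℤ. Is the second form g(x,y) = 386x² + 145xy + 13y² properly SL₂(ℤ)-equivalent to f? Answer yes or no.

D₁ = 953, D₂ = 953
river cycle of f (length 38): (-14, 15, 13), (13, 11, -16), (-16, 21, 8), (8, 27, -7), (-7, 29, 4), (4, 27, -14), (-14, 29, 2), (2, 27, -28), (-28, 29, 1), (1, 29, -28), … (28 more)
river cycle of g (length 38): (13, 11, -16), (-16, 21, 8), (8, 27, -7), (-7, 29, 4), (4, 27, -14), (-14, 29, 2), (2, 27, -28), (-28, 29, 1), (1, 29, -28), (-28, 27, 2), … (28 more)
cycles coincide ⇒ equivalent

yes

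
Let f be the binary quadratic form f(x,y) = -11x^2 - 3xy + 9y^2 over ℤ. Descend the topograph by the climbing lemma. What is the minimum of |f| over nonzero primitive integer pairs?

descent: ρ → (9,3,-11)  [lands on river]
river: ρ → (-11,19,1)
river: ρ → (1,19,-11)
river: ρ → (-11,3,9)
river: ρ → (9,15,-5)
river: ρ → (-5,15,9)
closes: descent 1, river 6
min |a| on river = 1

1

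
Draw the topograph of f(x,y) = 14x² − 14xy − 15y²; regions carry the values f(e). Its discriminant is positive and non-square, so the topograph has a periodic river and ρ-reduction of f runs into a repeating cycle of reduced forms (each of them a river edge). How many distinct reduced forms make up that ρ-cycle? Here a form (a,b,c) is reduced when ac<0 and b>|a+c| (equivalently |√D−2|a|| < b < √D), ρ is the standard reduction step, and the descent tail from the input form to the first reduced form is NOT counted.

D = 1036, ⌊√D⌋ = 32
descent: ρ → (-15,14,14)  [lands on river]
river: ρ → (14,14,-15)
river: ρ → (-15,16,13)
river: ρ → (13,10,-18)
river: ρ → (-18,26,5)
river: ρ → (5,24,-23)
river: ρ → (-23,22,6)
river: ρ → (6,26,-15)
river: ρ → (-15,4,17)
river: ρ → (17,30,-2)
river: ρ → (-2,30,17)
river: ρ → (17,4,-15)
river: ρ → (-15,26,6)
river: ρ → (6,22,-23)
river: ρ → (-23,24,5)
river: ρ → (5,26,-18)
river: ρ → (-18,10,13)
river: ρ → (13,16,-15)
ρ-cycle length = 18 (tail of 1 descent step not counted)

18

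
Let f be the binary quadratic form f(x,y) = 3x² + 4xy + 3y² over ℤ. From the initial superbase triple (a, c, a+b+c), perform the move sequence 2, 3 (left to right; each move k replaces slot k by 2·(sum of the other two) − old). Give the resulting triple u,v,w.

start (3,3,10) = (f(1,0),f(0,1),f(1,1))
replace slot 2: 2·(3+10) − 3 = 23 → (3,23,10)
replace slot 3: 2·(3+23) − 10 = 42 → (3,23,42)

3,23,42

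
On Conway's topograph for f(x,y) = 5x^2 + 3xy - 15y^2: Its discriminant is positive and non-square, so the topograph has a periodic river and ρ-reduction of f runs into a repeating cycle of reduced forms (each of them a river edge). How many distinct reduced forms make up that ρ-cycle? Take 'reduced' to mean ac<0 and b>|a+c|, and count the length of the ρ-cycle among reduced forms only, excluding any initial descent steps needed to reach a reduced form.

D = 309, ⌊√D⌋ = 17
descent: ρ → (-15,-3,5)
descent: ρ → (5,13,-7)  [lands on river]
river: ρ → (-7,15,3)
river: ρ → (3,15,-7)
river: ρ → (-7,13,5)
river: ρ → (5,17,-1)
river: ρ → (-1,17,5)
ρ-cycle length = 6 (tail of 2 descent steps not counted)

6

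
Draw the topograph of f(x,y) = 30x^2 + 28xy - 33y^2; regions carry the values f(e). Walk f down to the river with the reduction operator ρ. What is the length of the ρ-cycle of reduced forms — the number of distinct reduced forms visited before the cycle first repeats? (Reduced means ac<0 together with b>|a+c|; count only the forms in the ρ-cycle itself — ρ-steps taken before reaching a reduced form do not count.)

D = 4744, ⌊√D⌋ = 68
river: ρ → (-33,38,25)
river: ρ → (25,62,-9)
river: ρ → (-9,64,18)
river: ρ → (18,44,-39)
river: ρ → (-39,34,23)
river: ρ → (23,58,-15)
river: ρ → (-15,62,15)
river: ρ → (15,58,-23)
river: ρ → (-23,34,39)
river: ρ → (39,44,-18)
river: ρ → (-18,64,9)
river: ρ → (9,62,-25)
river: ρ → (-25,38,33)
river: ρ → (33,28,-30)
river: ρ → (-30,32,31)
river: ρ → (31,30,-31)
river: ρ → (-31,32,30)
river: ρ → (30,28,-33)
ρ-cycle length = 18 (tail of 0 descent steps not counted)

18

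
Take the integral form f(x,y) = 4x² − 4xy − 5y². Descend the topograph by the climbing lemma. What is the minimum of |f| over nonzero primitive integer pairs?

descent: ρ → (-5,4,4)  [lands on river]
river: ρ → (4,4,-5)
river: ρ → (-5,6,3)
river: ρ → (3,6,-5)
closes: descent 1, river 4
min |a| on river = 3

3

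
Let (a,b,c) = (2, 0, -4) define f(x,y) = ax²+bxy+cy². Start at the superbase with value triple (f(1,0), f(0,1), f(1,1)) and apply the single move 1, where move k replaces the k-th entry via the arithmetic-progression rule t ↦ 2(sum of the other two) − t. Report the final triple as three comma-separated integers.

start (2,-4,-2) = (f(1,0),f(0,1),f(1,1))
replace slot 1: 2·((-4)+(-2)) − 2 = -14 → (-14,-4,-2)

-14,-4,-2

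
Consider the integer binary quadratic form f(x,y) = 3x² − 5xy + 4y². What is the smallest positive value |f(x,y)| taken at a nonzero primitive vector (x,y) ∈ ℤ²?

translate: b→1 (≡-5 mod 6), so (3,-5,4)→(3,1,2)
flip: (3,1,2)→(2,-1,3)
reduced (well bottom): (2,-1,3) with a≤c, −a<b≤a
well minimum = a = 2

2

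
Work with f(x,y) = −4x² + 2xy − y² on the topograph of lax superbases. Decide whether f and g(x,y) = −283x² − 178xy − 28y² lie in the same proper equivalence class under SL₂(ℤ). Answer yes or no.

D₁ = -12, D₂ = -12
f is negative-definite; reduce −f:
−f: flip: (4,-2,1)→(1,2,4)
−f: translate: b→0 (≡2 mod 2), so (1,2,4)→(1,0,3)
−f: reduced (well bottom): (1,0,3) with a≤c, −a<b≤a
flip sign back: reduced form of f is (-1,0,-3)
g is negative-definite; reduce −g:
−g: flip: (283,178,28)→(28,-178,283)
−g: translate: b→-10 (≡-178 mod 56), so (28,-178,283)→(28,-10,1)
−g: flip: (28,-10,1)→(1,10,28)
−g: translate: b→0 (≡10 mod 2), so (1,10,28)→(1,0,3)
−g: reduced (well bottom): (1,0,3) with a≤c, −a<b≤a
flip sign back: reduced form of g is (-1,0,-3)
reduced forms (-1, 0, -3) vs (-1, 0, -3) ⇒ equivalent

yes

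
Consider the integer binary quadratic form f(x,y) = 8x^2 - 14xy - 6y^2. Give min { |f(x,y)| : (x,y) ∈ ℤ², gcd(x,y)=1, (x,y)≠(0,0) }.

descent: ρ → (-6,14,8)  [lands on river]
river: ρ → (8,18,-2)
river: ρ → (-2,18,8)
river: ρ → (8,14,-6)
river: ρ → (-6,10,12)
river: ρ → (12,14,-4)
river: ρ → (-4,18,4)
river: ρ → (4,14,-12)
river: ρ → (-12,10,6)
river: ρ → (6,14,-8)
river: ρ → (-8,18,2)
river: ρ → (2,18,-8)
river: ρ → (-8,14,6)
river: ρ → (6,10,-12)
river: ρ → (-12,14,4)
river: ρ → (4,18,-4)
river: ρ → (-4,14,12)
river: ρ → (12,10,-6)
closes: descent 1, river 18
min |a| on river = 2

2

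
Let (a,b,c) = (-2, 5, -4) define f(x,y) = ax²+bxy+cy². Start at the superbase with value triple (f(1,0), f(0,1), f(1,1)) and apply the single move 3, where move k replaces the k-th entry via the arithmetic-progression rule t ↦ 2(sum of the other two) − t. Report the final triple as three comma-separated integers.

start (-2,-4,-1) = (f(1,0),f(0,1),f(1,1))
replace slot 3: 2·((-2)+(-4)) − (-1) = -11 → (-2,-4,-11)

-2,-4,-11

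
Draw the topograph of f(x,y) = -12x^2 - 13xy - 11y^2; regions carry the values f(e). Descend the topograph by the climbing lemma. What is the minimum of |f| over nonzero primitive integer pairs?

translate: b→-11 (≡13 mod 24), so (12,13,11)→(12,-11,10)
flip: (12,-11,10)→(10,11,12)
translate: b→-9 (≡11 mod 20), so (10,11,12)→(10,-9,11)
reduced (well bottom): (10,-9,11) with a≤c, −a<b≤a
well minimum |f| = |-10| = 10 (negative-definite)

10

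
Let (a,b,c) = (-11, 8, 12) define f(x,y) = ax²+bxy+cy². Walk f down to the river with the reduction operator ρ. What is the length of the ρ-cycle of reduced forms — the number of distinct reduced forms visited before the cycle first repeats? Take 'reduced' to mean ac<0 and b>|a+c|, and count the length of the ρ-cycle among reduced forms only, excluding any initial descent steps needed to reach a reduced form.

D = 592, ⌊√D⌋ = 24
river: ρ → (12,16,-7)
river: ρ → (-7,12,16)
river: ρ → (16,20,-3)
river: ρ → (-3,22,9)
river: ρ → (9,14,-11)
river: ρ → (-11,8,12)
ρ-cycle length = 6 (tail of 0 descent steps not counted)

6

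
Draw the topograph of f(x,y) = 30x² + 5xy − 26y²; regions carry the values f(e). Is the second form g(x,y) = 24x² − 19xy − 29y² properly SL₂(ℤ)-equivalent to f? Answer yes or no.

D₁ = 3145, D₂ = 3145
river cycle of f (length 46): (-26, 47, 9), (9, 43, -36), (-36, 29, 16), (16, 35, -30), (-30, 25, 21), (21, 17, -34), (-34, 51, 4), (4, 53, -21), (-21, 31, 26), (26, 21, -26), … (36 more)
river cycle of g (length 42): (-29, 19, 24), (24, 29, -24), (-24, 19, 29), (29, 39, -14), (-14, 45, 20), (20, 35, -24), (-24, 13, 31), (31, 49, -6), (-6, 47, 39), (39, 31, -14), … (32 more)
cycles differ ⇒ inequivalent

no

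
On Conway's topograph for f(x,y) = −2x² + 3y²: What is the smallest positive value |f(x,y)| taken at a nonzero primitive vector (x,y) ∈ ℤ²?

descent: ρ → (3,0,-2)
descent: ρ → (-2,4,1)  [lands on river]
river: ρ → (1,4,-2)
closes: descent 2, river 2
min |a| on river = 1

1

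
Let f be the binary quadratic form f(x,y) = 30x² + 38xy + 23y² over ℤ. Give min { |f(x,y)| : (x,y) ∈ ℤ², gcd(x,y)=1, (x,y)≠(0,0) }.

translate: b→-22 (≡38 mod 60), so (30,38,23)→(30,-22,15)
flip: (30,-22,15)→(15,22,30)
translate: b→-8 (≡22 mod 30), so (15,22,30)→(15,-8,23)
reduced (well bottom): (15,-8,23) with a≤c, −a<b≤a
well minimum = a = 15

15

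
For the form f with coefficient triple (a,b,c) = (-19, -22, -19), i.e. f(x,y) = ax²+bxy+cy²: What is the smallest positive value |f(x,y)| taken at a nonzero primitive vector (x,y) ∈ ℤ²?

translate: b→-16 (≡22 mod 38), so (19,22,19)→(19,-16,16)
flip: (19,-16,16)→(16,16,19)
reduced (well bottom): (16,16,19) with a≤c, −a<b≤a
well minimum |f| = |-16| = 16 (negative-definite)

16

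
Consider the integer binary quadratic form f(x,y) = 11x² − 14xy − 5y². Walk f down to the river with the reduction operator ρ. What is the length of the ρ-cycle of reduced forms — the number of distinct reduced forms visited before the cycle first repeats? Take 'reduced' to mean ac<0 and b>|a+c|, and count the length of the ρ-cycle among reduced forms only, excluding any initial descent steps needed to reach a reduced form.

D = 416, ⌊√D⌋ = 20
descent: ρ → (-5,14,11)  [lands on river]
river: ρ → (11,8,-8)
river: ρ → (-8,8,11)
river: ρ → (11,14,-5)
river: ρ → (-5,16,8)
river: ρ → (8,16,-5)
ρ-cycle length = 6 (tail of 1 descent step not counted)

6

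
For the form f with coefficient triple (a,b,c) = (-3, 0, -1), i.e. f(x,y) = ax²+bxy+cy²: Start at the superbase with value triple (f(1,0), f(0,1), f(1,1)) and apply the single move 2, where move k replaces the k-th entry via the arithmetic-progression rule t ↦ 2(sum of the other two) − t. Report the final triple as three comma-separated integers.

start (-3,-1,-4) = (f(1,0),f(0,1),f(1,1))
replace slot 2: 2·((-3)+(-4)) − (-1) = -13 → (-3,-13,-4)

-3,-13,-4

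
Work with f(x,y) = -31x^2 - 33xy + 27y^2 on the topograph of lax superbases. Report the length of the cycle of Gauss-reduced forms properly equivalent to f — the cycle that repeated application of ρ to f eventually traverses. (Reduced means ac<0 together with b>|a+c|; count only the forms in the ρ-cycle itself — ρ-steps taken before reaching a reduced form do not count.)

D = 4437, ⌊√D⌋ = 66
descent: ρ → (27,33,-31)  [lands on river]
river: ρ → (-31,29,29)
river: ρ → (29,29,-31)
river: ρ → (-31,33,27)
river: ρ → (27,21,-37)
river: ρ → (-37,53,11)
river: ρ → (11,57,-27)
river: ρ → (-27,51,17)
river: ρ → (17,51,-27)
river: ρ → (-27,57,11)
river: ρ → (11,53,-37)
river: ρ → (-37,21,27)
ρ-cycle length = 12 (tail of 1 descent step not counted)

12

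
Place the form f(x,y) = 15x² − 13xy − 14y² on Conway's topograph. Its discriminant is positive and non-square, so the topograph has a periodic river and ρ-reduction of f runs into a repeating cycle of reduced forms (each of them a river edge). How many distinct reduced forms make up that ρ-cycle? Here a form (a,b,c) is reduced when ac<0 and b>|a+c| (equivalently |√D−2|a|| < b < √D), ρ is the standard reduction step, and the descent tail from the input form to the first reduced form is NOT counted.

D = 1009, ⌊√D⌋ = 31
descent: ρ → (-14,13,15)  [lands on river]
river: ρ → (15,17,-12)
river: ρ → (-12,31,1)
river: ρ → (1,31,-12)
river: ρ → (-12,17,15)
river: ρ → (15,13,-14)
river: ρ → (-14,15,14)
river: ρ → (14,13,-15)
river: ρ → (-15,17,12)
river: ρ → (12,31,-1)
river: ρ → (-1,31,12)
river: ρ → (12,17,-15)
river: ρ → (-15,13,14)
river: ρ → (14,15,-14)
ρ-cycle length = 14 (tail of 1 descent step not counted)

14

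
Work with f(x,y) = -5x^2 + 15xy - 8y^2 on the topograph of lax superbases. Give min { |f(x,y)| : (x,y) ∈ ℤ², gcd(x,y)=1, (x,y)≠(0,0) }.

descent: ρ → (-8,1,2)
descent: ρ → (2,7,-2)  [lands on river]
river: ρ → (-2,5,5)
river: ρ → (5,5,-2)
river: ρ → (-2,7,2)
river: ρ → (2,5,-5)
river: ρ → (-5,5,2)
closes: descent 2, river 6
min |a| on river = 2

2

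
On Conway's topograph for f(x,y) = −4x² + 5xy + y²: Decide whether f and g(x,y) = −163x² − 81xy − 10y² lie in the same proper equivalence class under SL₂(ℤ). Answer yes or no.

D₁ = 41, D₂ = 41
river cycle of f (length 10): (1, 5, -4), (-4, 3, 2), (2, 5, -2), (-2, 3, 4), (4, 5, -1), (-1, 5, 4), (4, 3, -2), (-2, 5, 2), (2, 3, -4), (-4, 5, 1)
river cycle of g (length 10): (1, 5, -4), (-4, 3, 2), (2, 5, -2), (-2, 3, 4), (4, 5, -1), (-1, 5, 4), (4, 3, -2), (-2, 5, 2), (2, 3, -4), (-4, 5, 1)
cycles coincide ⇒ equivalent

yes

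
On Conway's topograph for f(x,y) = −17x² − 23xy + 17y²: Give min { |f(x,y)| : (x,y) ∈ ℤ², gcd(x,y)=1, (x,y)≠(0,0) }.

descent: ρ → (17,23,-17)  [lands on river]
river: ρ → (-17,11,23)
river: ρ → (23,35,-5)
river: ρ → (-5,35,23)
river: ρ → (23,11,-17)
river: ρ → (-17,23,17)
river: ρ → (17,11,-23)
river: ρ → (-23,35,5)
river: ρ → (5,35,-23)
river: ρ → (-23,11,17)
closes: descent 1, river 10
min |a| on river = 5

5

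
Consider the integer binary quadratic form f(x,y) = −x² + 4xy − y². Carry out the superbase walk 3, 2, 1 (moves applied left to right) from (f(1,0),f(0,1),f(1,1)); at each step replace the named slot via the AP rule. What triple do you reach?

start (-1,-1,2) = (f(1,0),f(0,1),f(1,1))
replace slot 3: 2·((-1)+(-1)) − 2 = -6 → (-1,-1,-6)
replace slot 2: 2·((-1)+(-6)) − (-1) = -13 → (-1,-13,-6)
replace slot 1: 2·((-13)+(-6)) − (-1) = -37 → (-37,-13,-6)

-37,-13,-6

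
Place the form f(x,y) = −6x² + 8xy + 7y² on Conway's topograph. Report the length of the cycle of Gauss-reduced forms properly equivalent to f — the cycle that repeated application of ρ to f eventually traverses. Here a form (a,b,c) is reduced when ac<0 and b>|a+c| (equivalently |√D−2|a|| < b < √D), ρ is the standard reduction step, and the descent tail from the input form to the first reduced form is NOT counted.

D = 232, ⌊√D⌋ = 15
river: ρ → (7,6,-7)
river: ρ → (-7,8,6)
river: ρ → (6,4,-9)
river: ρ → (-9,14,1)
river: ρ → (1,14,-9)
river: ρ → (-9,4,6)
river: ρ → (6,8,-7)
river: ρ → (-7,6,7)
river: ρ → (7,8,-6)
river: ρ → (-6,4,9)
river: ρ → (9,14,-1)
river: ρ → (-1,14,9)
river: ρ → (9,4,-6)
river: ρ → (-6,8,7)
ρ-cycle length = 14 (tail of 0 descent steps not counted)

14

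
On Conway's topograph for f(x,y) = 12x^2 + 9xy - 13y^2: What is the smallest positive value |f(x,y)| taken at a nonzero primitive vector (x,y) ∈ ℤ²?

river: ρ → (-13,17,8)
river: ρ → (8,15,-15)
river: ρ → (-15,15,8)
river: ρ → (8,17,-13)
river: ρ → (-13,9,12)
river: ρ → (12,15,-10)
river: ρ → (-10,25,2)
river: ρ → (2,23,-22)
river: ρ → (-22,21,3)
river: ρ → (3,21,-22)
river: ρ → (-22,23,2)
river: ρ → (2,25,-10)
river: ρ → (-10,15,12)
river: ρ → (12,9,-13)
closes: descent 0, river 14
min |a| on river = 2

2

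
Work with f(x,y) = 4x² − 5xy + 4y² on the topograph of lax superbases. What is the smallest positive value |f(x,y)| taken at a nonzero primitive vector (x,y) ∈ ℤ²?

translate: b→3 (≡-5 mod 8), so (4,-5,4)→(4,3,3)
flip: (4,3,3)→(3,-3,4)
translate: b→3 (≡-3 mod 6), so (3,-3,4)→(3,3,4)
reduced (well bottom): (3,3,4) with a≤c, −a<b≤a
well minimum = a = 3

3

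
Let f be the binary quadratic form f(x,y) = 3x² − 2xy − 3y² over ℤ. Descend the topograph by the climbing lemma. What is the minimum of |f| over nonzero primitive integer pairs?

descent: ρ → (-3,2,3)  [lands on river]
river: ρ → (3,4,-2)
river: ρ → (-2,4,3)
river: ρ → (3,2,-3)
river: ρ → (-3,4,2)
river: ρ → (2,4,-3)
closes: descent 1, river 6
min |a| on river = 2

2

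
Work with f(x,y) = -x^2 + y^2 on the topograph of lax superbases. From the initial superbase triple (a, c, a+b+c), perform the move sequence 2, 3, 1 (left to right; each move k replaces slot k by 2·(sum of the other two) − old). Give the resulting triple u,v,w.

start (-1,1,0) = (f(1,0),f(0,1),f(1,1))
replace slot 2: 2·((-1)+0) − 1 = -3 → (-1,-3,0)
replace slot 3: 2·((-1)+(-3)) − 0 = -8 → (-1,-3,-8)
replace slot 1: 2·((-3)+(-8)) − (-1) = -21 → (-21,-3,-8)

-21,-3,-8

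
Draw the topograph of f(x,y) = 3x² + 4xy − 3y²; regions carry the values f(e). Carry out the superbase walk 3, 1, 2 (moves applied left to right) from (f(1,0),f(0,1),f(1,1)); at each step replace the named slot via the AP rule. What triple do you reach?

start (3,-3,4) = (f(1,0),f(0,1),f(1,1))
replace slot 3: 2·(3+(-3)) − 4 = -4 → (3,-3,-4)
replace slot 1: 2·((-3)+(-4)) − 3 = -17 → (-17,-3,-4)
replace slot 2: 2·((-17)+(-4)) − (-3) = -39 → (-17,-39,-4)

-17,-39,-4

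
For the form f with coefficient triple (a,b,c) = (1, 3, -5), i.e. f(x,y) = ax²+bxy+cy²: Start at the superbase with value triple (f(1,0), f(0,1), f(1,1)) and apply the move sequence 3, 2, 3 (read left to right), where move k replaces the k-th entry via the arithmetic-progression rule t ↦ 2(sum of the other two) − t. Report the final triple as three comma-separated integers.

start (1,-5,-1) = (f(1,0),f(0,1),f(1,1))
replace slot 3: 2·(1+(-5)) − (-1) = -7 → (1,-5,-7)
replace slot 2: 2·(1+(-7)) − (-5) = -7 → (1,-7,-7)
replace slot 3: 2·(1+(-7)) − (-7) = -5 → (1,-7,-5)

1,-7,-5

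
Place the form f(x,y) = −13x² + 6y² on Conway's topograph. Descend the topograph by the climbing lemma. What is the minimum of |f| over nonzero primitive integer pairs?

descent: ρ → (6,12,-7)  [lands on river]
river: ρ → (-7,16,2)
river: ρ → (2,16,-7)
river: ρ → (-7,12,6)
closes: descent 1, river 4
min |a| on river = 2

2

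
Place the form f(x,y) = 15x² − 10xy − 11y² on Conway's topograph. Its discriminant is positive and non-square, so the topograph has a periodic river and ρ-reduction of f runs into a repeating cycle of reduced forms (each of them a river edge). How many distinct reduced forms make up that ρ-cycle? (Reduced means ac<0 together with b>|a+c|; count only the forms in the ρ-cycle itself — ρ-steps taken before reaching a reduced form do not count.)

D = 760, ⌊√D⌋ = 27
descent: ρ → (-11,10,15)  [lands on river]
river: ρ → (15,20,-6)
river: ρ → (-6,16,21)
river: ρ → (21,26,-1)
river: ρ → (-1,26,21)
river: ρ → (21,16,-6)
river: ρ → (-6,20,15)
river: ρ → (15,10,-11)
river: ρ → (-11,12,14)
river: ρ → (14,16,-9)
river: ρ → (-9,20,10)
river: ρ → (10,20,-9)
river: ρ → (-9,16,14)
river: ρ → (14,12,-11)
ρ-cycle length = 14 (tail of 1 descent step not counted)

14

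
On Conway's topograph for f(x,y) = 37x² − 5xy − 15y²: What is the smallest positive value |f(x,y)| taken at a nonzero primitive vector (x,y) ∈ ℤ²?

descent: ρ → (-15,35,17)  [lands on river]
river: ρ → (17,33,-17)
river: ρ → (-17,35,15)
river: ρ → (15,25,-27)
river: ρ → (-27,29,13)
river: ρ → (13,23,-33)
river: ρ → (-33,43,3)
river: ρ → (3,47,-3)
river: ρ → (-3,43,33)
river: ρ → (33,23,-13)
river: ρ → (-13,29,27)
river: ρ → (27,25,-15)
closes: descent 1, river 12
min |a| on river = 3

3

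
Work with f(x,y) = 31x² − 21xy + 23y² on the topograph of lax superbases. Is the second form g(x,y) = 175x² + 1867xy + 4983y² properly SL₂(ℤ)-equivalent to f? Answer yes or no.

D₁ = -2411, D₂ = -2411
f: flip: (31,-21,23)→(23,21,31)
f: reduced (well bottom): (23,21,31) with a≤c, −a<b≤a
g: translate: b→117 (≡1867 mod 350), so (175,1867,4983)→(175,117,23)
g: flip: (175,117,23)→(23,-117,175)
g: translate: b→21 (≡-117 mod 46), so (23,-117,175)→(23,21,31)
g: reduced (well bottom): (23,21,31) with a≤c, −a<b≤a
reduced forms (23, 21, 31) vs (23, 21, 31) ⇒ equivalent

yes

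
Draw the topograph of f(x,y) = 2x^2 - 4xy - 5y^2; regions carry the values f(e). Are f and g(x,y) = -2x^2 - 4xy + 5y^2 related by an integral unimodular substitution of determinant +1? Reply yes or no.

D₁ = 56, D₂ = 56
river cycle of f (length 4): (-5, 4, 2), (2, 4, -5), (-5, 6, 1), (1, 6, -5)
river cycle of g (length 4): (5, 4, -2), (-2, 4, 5), (5, 6, -1), (-1, 6, 5)
cycles differ ⇒ inequivalent

no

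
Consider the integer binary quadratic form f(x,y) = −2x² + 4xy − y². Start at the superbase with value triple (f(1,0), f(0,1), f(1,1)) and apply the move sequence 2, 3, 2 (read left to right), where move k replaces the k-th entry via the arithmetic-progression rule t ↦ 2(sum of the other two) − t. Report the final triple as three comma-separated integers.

start (-2,-1,1) = (f(1,0),f(0,1),f(1,1))
replace slot 2: 2·((-2)+1) − (-1) = -1 → (-2,-1,1)
replace slot 3: 2·((-2)+(-1)) − 1 = -7 → (-2,-1,-7)
replace slot 2: 2·((-2)+(-7)) − (-1) = -17 → (-2,-17,-7)

-2,-17,-7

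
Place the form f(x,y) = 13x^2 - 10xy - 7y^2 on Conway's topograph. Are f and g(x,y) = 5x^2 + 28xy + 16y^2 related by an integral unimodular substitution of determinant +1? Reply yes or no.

D₁ = 464, D₂ = 464
river cycle of f (length 10): (-7, 10, 13), (13, 16, -4), (-4, 16, 13), (13, 10, -7), (-7, 18, 5), (5, 12, -16), (-16, 20, 1), (1, 20, -16), (-16, 12, 5), (5, 18, -7)
river cycle of g (length 10): (-7, 10, 13), (13, 16, -4), (-4, 16, 13), (13, 10, -7), (-7, 18, 5), (5, 12, -16), (-16, 20, 1), (1, 20, -16), (-16, 12, 5), (5, 18, -7)
cycles coincide ⇒ equivalent

yes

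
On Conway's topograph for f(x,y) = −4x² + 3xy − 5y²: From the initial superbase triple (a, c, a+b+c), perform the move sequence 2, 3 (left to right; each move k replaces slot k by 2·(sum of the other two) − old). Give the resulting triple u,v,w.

start (-4,-5,-6) = (f(1,0),f(0,1),f(1,1))
replace slot 2: 2·((-4)+(-6)) − (-5) = -15 → (-4,-15,-6)
replace slot 3: 2·((-4)+(-15)) − (-6) = -32 → (-4,-15,-32)

-4,-15,-32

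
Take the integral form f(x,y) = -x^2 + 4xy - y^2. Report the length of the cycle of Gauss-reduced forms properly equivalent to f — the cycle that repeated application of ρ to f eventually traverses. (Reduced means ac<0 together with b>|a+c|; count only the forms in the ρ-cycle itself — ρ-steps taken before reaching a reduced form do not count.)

D = 12, ⌊√D⌋ = 3
descent: ρ → (-1,2,2)  [lands on river]
river: ρ → (2,2,-1)
ρ-cycle length = 2 (tail of 1 descent step not counted)

2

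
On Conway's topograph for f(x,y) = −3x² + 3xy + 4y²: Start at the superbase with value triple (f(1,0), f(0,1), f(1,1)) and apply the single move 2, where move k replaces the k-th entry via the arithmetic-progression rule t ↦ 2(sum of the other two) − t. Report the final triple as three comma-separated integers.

start (-3,4,4) = (f(1,0),f(0,1),f(1,1))
replace slot 2: 2·((-3)+4) − 4 = -2 → (-3,-2,4)

-3,-2,4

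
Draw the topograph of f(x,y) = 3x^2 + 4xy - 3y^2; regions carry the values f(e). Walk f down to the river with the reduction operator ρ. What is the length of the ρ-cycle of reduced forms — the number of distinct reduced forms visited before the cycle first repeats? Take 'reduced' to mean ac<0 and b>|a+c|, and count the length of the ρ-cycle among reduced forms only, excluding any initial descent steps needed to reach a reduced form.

D = 52, ⌊√D⌋ = 7
river: ρ → (-3,2,4)
river: ρ → (4,6,-1)
river: ρ → (-1,6,4)
river: ρ → (4,2,-3)
river: ρ → (-3,4,3)
river: ρ → (3,2,-4)
river: ρ → (-4,6,1)
river: ρ → (1,6,-4)
river: ρ → (-4,2,3)
river: ρ → (3,4,-3)
ρ-cycle length = 10 (tail of 0 descent steps not counted)

10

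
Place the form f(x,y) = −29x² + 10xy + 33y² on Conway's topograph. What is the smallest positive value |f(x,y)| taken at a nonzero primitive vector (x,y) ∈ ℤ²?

river: ρ → (33,56,-6)
river: ρ → (-6,52,51)
river: ρ → (51,50,-7)
river: ρ → (-7,62,3)
river: ρ → (3,58,-47)
river: ρ → (-47,36,14)
river: ρ → (14,48,-29)
river: ρ → (-29,10,33)
closes: descent 0, river 8
min |a| on river = 3

3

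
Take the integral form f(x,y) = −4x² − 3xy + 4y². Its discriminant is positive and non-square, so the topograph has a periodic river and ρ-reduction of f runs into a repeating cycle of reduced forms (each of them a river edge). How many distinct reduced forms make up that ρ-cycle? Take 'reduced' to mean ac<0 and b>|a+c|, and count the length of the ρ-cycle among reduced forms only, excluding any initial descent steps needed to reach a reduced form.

D = 73, ⌊√D⌋ = 8
descent: ρ → (4,3,-4)  [lands on river]
river: ρ → (-4,5,3)
river: ρ → (3,7,-2)
river: ρ → (-2,5,6)
river: ρ → (6,7,-1)
river: ρ → (-1,7,6)
river: ρ → (6,5,-2)
river: ρ → (-2,7,3)
river: ρ → (3,5,-4)
river: ρ → (-4,3,4)
river: ρ → (4,5,-3)
river: ρ → (-3,7,2)
river: ρ → (2,5,-6)
river: ρ → (-6,7,1)
river: ρ → (1,7,-6)
river: ρ → (-6,5,2)
river: ρ → (2,7,-3)
river: ρ → (-3,5,4)
ρ-cycle length = 18 (tail of 1 descent step not counted)

18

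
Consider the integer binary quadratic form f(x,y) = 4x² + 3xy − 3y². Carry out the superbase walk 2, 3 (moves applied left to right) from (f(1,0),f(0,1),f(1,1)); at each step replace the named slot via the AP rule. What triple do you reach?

start (4,-3,4) = (f(1,0),f(0,1),f(1,1))
replace slot 2: 2·(4+4) − (-3) = 19 → (4,19,4)
replace slot 3: 2·(4+19) − 4 = 42 → (4,19,42)

4,19,42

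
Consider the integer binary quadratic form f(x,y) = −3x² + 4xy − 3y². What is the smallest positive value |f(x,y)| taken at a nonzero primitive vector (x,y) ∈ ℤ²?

translate: b→2 (≡-4 mod 6), so (3,-4,3)→(3,2,2)
flip: (3,2,2)→(2,-2,3)
translate: b→2 (≡-2 mod 4), so (2,-2,3)→(2,2,3)
reduced (well bottom): (2,2,3) with a≤c, −a<b≤a
well minimum |f| = |-2| = 2 (negative-definite)

2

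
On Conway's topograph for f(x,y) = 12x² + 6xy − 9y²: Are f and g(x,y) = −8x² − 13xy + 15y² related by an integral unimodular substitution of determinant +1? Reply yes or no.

D₁ = 468, D₂ = 649
discriminants differ ⇒ not SL₂(ℤ)-equivalent

no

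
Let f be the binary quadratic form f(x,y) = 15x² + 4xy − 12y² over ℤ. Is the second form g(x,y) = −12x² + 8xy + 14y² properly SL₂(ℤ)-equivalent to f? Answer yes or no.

D₁ = 736, D₂ = 736
river cycle of f (length 12): (-12, 20, 7), (7, 22, -9), (-9, 14, 15), (15, 16, -8), (-8, 16, 15), (15, 14, -9), (-9, 22, 7), (7, 20, -12), (-12, 4, 15), (15, 26, -1), … (2 more)
river cycle of g (length 12): (14, 20, -6), (-6, 16, 20), (20, 24, -2), (-2, 24, 20), (20, 16, -6), (-6, 20, 14), (14, 8, -12), (-12, 16, 10), (10, 24, -4), (-4, 24, 10), … (2 more)
cycles differ ⇒ inequivalent

no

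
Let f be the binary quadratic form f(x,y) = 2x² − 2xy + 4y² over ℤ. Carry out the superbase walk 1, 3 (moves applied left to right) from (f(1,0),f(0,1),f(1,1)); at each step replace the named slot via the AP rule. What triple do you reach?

start (2,4,4) = (f(1,0),f(0,1),f(1,1))
replace slot 1: 2·(4+4) − 2 = 14 → (14,4,4)
replace slot 3: 2·(14+4) − 4 = 32 → (14,4,32)

14,4,32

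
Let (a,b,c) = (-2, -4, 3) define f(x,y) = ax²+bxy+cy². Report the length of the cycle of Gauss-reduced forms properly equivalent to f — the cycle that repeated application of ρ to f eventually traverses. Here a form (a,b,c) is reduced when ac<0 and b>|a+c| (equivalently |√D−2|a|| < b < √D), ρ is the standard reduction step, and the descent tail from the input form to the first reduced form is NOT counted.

D = 40, ⌊√D⌋ = 6
descent: ρ → (3,4,-2)  [lands on river]
river: ρ → (-2,4,3)
river: ρ → (3,2,-3)
river: ρ → (-3,4,2)
river: ρ → (2,4,-3)
river: ρ → (-3,2,3)
ρ-cycle length = 6 (tail of 1 descent step not counted)

6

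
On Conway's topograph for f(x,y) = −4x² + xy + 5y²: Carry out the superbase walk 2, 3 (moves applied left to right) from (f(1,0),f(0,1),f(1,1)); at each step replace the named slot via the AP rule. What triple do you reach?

start (-4,5,2) = (f(1,0),f(0,1),f(1,1))
replace slot 2: 2·((-4)+2) − 5 = -9 → (-4,-9,2)
replace slot 3: 2·((-4)+(-9)) − 2 = -28 → (-4,-9,-28)

-4,-9,-28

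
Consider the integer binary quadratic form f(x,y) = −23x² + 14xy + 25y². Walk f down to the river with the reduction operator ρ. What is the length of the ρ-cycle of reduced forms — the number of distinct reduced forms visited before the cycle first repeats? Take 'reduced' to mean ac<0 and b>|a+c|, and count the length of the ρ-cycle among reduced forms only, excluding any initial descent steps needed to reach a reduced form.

D = 2496, ⌊√D⌋ = 49
river: ρ → (25,36,-12)
river: ρ → (-12,36,25)
river: ρ → (25,14,-23)
river: ρ → (-23,32,16)
river: ρ → (16,32,-23)
river: ρ → (-23,14,25)
ρ-cycle length = 6 (tail of 0 descent steps not counted)

6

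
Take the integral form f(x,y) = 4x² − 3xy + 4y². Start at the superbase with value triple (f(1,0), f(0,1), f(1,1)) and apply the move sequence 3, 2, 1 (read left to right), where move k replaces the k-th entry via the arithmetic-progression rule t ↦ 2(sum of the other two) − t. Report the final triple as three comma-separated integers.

start (4,4,5) = (f(1,0),f(0,1),f(1,1))
replace slot 3: 2·(4+4) − 5 = 11 → (4,4,11)
replace slot 2: 2·(4+11) − 4 = 26 → (4,26,11)
replace slot 1: 2·(26+11) − 4 = 70 → (70,26,11)

70,26,11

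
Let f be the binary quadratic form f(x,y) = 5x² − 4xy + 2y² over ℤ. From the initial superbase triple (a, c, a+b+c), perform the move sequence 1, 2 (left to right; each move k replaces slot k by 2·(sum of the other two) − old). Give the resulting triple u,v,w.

start (5,2,3) = (f(1,0),f(0,1),f(1,1))
replace slot 1: 2·(2+3) − 5 = 5 → (5,2,3)
replace slot 2: 2·(5+3) − 2 = 14 → (5,14,3)

5,14,3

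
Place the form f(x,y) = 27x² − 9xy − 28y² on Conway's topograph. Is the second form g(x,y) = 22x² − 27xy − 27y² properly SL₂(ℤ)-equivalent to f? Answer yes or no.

D₁ = 3105, D₂ = 3105
river cycle of f (length 28): (-28, 9, 27), (27, 45, -10), (-10, 55, 2), (2, 53, -37), (-37, 21, 18), (18, 51, -7), (-7, 47, 32), (32, 17, -22), (-22, 27, 27), (27, 27, -22), … (18 more)
river cycle of g (length 28): (-27, 27, 22), (22, 17, -32), (-32, 47, 7), (7, 51, -18), (-18, 21, 37), (37, 53, -2), (-2, 55, 10), (10, 45, -27), (-27, 9, 28), (28, 47, -8), … (18 more)
cycles differ ⇒ inequivalent

no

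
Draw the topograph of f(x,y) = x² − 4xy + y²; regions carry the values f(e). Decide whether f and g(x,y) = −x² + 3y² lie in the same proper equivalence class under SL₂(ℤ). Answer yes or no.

D₁ = 12, D₂ = 12
river cycle of f (length 2): (1, 2, -2), (-2, 2, 1)
river cycle of g (length 2): (-1, 2, 2), (2, 2, -1)
cycles differ ⇒ inequivalent

no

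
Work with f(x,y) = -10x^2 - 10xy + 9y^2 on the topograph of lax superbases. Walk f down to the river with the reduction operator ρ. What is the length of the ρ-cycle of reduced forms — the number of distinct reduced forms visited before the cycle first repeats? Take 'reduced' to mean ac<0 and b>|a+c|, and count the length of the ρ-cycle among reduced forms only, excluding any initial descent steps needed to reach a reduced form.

D = 460, ⌊√D⌋ = 21
descent: ρ → (9,10,-10)  [lands on river]
river: ρ → (-10,10,9)
river: ρ → (9,8,-11)
river: ρ → (-11,14,6)
river: ρ → (6,10,-15)
river: ρ → (-15,20,1)
river: ρ → (1,20,-15)
river: ρ → (-15,10,6)
river: ρ → (6,14,-11)
river: ρ → (-11,8,9)
ρ-cycle length = 10 (tail of 1 descent step not counted)

10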